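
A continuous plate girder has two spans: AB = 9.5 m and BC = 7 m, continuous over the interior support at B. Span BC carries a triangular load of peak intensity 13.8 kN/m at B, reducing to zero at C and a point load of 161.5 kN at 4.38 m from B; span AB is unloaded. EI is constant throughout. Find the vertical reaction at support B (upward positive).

Release continuity at B by inserting a hinge; the redundant is the internal moment M_B. The primary structure is two simply-supported spans AB and BC.
Rotations at B on the released spans (each span's end-slope, ×1/EI):
  span BC: triangular load, peak 13.8: w₀L³/(45EI) = 105.2/EI
  span BC: point load 161.5 at a = 4.38: Pab(L + b)/(6LEI) = 424.5/EI
  relative rotation θ_0 = (0 + 529.7)/EI = 529.7/EI
A unit hogging moment at B produces rotation L₁/(3EI) + L₂/(3EI) = 5.5/EI.
Compatibility: M_B·(L₁+L₂)/(3EI) = θ_0, giving M_B = 96.31 kN·m (hogging).
Span AB, ΣM about A with M_B applied at B: R_B^{AB}·9.5 = 0 + 96.31, so R_B^{AB} = 10.14 kN and R_A = 0 − 10.14 = -10.14 kN.
Span BC, ΣM about C: R_B^{BC}·7 = 648.5 + 96.31, so R_B^{BC} = 106.4 kN and R_C = 209.8 − 106.4 = 103.4 kN.
R_B = 10.14 + 106.4 = 116.5 kN.

R_B = 116.5 kN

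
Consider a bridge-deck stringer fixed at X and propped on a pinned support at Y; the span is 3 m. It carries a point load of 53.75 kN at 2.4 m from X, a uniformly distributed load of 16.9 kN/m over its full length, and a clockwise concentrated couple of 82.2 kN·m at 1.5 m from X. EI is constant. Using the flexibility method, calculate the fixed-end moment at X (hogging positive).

M_X = 24.22 kN·m

Take the reaction at Y as the redundant and release it; the primary structure is a cantilever fixed at X.
Deflection at Y on the released cantilever, summing each load's contribution:
  point load 53.75 at a = 2.4: Pa²(3L − a)/(6EI) = 340.6/EI
  UDL 16.9: wL⁴/(8EI) = 171.1/EI
  clockwise couple 82.2 at a = 1.5: M₀a(2L − a)/(2EI) = 277.4/EI
  δ_0 = 789.1/EI
Tip deflection under a unit load at Y: L³/(3EI) = 9/EI.
The prop prevents deflection at Y: R_Y = δ_0/δ_{YY} = 789.1/9 = 87.68 kN.
Moment equilibrium about X: M_X = Σ(load moments about X) − R_Y·L = 287.2 − 87.68×3 = 24.22 kN·m.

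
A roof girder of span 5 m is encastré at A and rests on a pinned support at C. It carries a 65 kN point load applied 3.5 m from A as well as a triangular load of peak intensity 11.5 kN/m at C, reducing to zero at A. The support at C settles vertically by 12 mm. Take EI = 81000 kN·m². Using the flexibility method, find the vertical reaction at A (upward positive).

R_A = 64.64 kN

Choose R_C as the redundant. The primary structure is the cantilever fixed at A.
Downward deflection at the released point C due to the loads:
  point load 65 at a = 3.5: Pa²(3L − a)/(6EI) = 1526/EI
  triangular load, peak 11.5 at the free end: 11w₀L⁴/(120EI) = 658.9/EI
  δ_0 = 2185/EI
Tip deflection under a unit load at C: L³/(3EI) = 41.67/EI.
With EI = 81000 kN·m²: δ_0 = 0.026975 m and δ_{CC} = 0.000514 m/kN.
Compatibility — the beam at C must follow the support down by 0.012 m: δ_0 − R_C·δ_{CC} = 0.012, so R_C = (0.026975 − 0.012)/0.000514 = 29.11 kN.
Vertical equilibrium: R_A = ΣP − R_C = 93.75 − 29.11 = 64.64 kN.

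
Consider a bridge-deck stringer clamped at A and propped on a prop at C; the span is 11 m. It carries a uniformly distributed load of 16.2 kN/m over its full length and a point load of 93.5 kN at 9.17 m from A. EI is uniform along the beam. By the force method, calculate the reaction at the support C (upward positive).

Remove the prop at C; the released (primary) structure is a cantilever built in at A.
Deflection at C on the released cantilever, summing each load's contribution:
  UDL 16.2: wL⁴/(8EI) = 29648/EI
  point load 93.5 at a = 9.17: Pa²(3L − a)/(6EI) = 31226/EI
  δ_0 = 60875/EI
Flexibility coefficient — unit upward force at C: δ_{CC} = L³/(3EI) = 443.7/EI.
The prop prevents deflection at C: R_C = δ_0/δ_{CC} = 60875/443.7 = 137.2 kN.

R_C = 137.2 kN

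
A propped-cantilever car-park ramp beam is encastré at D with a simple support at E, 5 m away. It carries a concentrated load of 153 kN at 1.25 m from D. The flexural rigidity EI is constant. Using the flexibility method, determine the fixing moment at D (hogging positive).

M_D = 125.5 kN·m

Choose R_E as the redundant. The primary structure is the cantilever fixed at D.
Free-end deflection of the primary structure under the applied loading (downward +):
  point load 153 at a = 1.25: Pa²(3L − a)/(6EI) = 547.9/EI
Flexibility coefficient — unit upward force at E: δ_{EE} = L³/(3EI) = 41.67/EI.
The prop prevents deflection at E: R_E = δ_0/δ_{EE} = 547.9/41.67 = 13.15 kN.
Moment equilibrium about D: M_D = Σ(load moments about D) − R_E·L = 191.2 − 13.15×5 = 125.5 kN·m.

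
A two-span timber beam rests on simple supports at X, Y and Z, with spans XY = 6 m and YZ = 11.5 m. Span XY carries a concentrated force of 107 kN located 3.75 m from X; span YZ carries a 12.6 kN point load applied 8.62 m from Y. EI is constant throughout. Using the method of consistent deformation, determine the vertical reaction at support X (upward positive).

Insert a hinge at Y; M_Y is the redundant, and each span becomes simply supported.
End slopes at the hinge Y, treating each span as simply supported:
  span XY: point load 107 at a = 3.75: Pab(L + a)/(6LEI) = 244.5/EI
  span YZ: point load 12.6 at a = 8.62: Pab(L + b)/(6LEI) = 65.19/EI
  relative rotation θ_0 = (244.5 + 65.19)/EI = 309.7/EI
A unit hogging moment at Y produces rotation L₁/(3EI) + L₂/(3EI) = 5.833/EI.
Slope continuity at Y: θ_0 = M_Y·5.833/EI, so M_Y = 309.7/5.833 = 53.09 kN·m (hogging).
Span XY, ΣM about X with M_Y applied at Y: R_Y^{XY}·6 = 401.2 + 53.09, so R_Y^{XY} = 75.72 kN and R_X = 107 − 75.72 = 31.28 kN.

R_X = 31.28 kN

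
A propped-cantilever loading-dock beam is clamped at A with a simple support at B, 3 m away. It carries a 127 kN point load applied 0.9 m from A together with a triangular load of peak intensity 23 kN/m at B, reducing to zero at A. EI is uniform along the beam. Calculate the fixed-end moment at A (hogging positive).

M_A = 80.08 kN·m

Choose R_B as the redundant. The primary structure is the cantilever fixed at A.
Primary-structure tip deflection at B by superposition:
  point load 127 at a = 0.9: Pa²(3L − a)/(6EI) = 138.9/EI
  triangular load, peak 23 at the free end: 11w₀L⁴/(120EI) = 170.8/EI
  δ_0 = 309.6/EI
Flexibility coefficient — unit upward force at B: δ_{BB} = L³/(3EI) = 9/EI.
Compatibility at B: δ_0 − R_B·δ_{BB} = 0, so R_B = 309.6/9 = 34.41 kN.
Moment equilibrium about A: M_A = Σ(load moments about A) − R_B·L = 183.3 − 34.41×3 = 80.08 kN·m.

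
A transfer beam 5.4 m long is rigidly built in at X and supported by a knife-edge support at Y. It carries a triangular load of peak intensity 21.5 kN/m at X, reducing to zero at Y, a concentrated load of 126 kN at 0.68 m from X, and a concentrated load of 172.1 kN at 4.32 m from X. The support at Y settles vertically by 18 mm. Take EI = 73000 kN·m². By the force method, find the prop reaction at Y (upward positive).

R_Y = 110.6 kN

Release the roller at Y. Primary structure: cantilever fixed at X.
Free-end deflection of the primary structure under the applied loading (downward +):
  triangular load, peak 21.5 at the fixed end: w₀L⁴/(30EI) = 609.4/EI
  point load 126 at a = 0.68: Pa²(3L − a)/(6EI) = 150.7/EI
  point load 172.1 at a = 4.32: Pa²(3L − a)/(6EI) = 6359/EI
  δ_0 = 7119/EI
Tip deflection under a unit load at Y: L³/(3EI) = 52.49/EI.
With EI = 73000 kN·m²: δ_0 = 0.097527 m and δ_{YY} = 0.000719 m/kN.
Compatibility — the beam at Y must follow the support down by 0.018 m: δ_0 − R_Y·δ_{YY} = 0.018, so R_Y = (0.097527 − 0.018)/0.000719 = 110.6 kN.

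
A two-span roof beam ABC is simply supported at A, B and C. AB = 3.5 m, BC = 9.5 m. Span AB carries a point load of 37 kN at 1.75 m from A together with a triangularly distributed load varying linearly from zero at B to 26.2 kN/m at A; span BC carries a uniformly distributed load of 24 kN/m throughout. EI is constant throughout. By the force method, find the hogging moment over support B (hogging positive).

Take M_B as the redundant. Released structure: two simple spans AB and BC with a hinge at B.
End slopes at the hinge B, treating each span as simply supported:
  span AB: point load 37 at a = 1.75: Pab(L + a)/(6LEI) = 28.33/EI
  span AB: triangular load, peak 26.2: 7w₀L³/(360EI) = 21.84/EI
  span BC: UDL 24: wL³/(24EI) = 857.4/EI
  relative rotation θ_0 = (50.17 + 857.4)/EI = 907.5/EI
A unit hogging moment at B produces rotation L₁/(3EI) + L₂/(3EI) = 4.333/EI.
Compatibility: M_B·(L₁+L₂)/(3EI) = θ_0, giving M_B = 209.4 kN·m (hogging).

M_B = 209.4 kN·m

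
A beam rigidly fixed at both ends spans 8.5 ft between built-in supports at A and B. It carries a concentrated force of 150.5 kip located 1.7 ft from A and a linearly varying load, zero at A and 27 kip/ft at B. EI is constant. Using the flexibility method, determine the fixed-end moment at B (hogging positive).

M_B = 138.5 kip·ft

Release both end moments; the primary structure is a simply-supported span AB with redundants M_A and M_B.
On the primary (simply-supported) span, the end slopes from the loading are:
  at A: point load 150.5 at a = 1.7: Pab(L + b)/(6LEI) = 521.9/EI
  at B: point load 150.5 at a = 1.7: Pab(L + a)/(6LEI) = 348/EI
  at A: triangular load, peak 27: 7w₀L³/(360EI) = 322.4/EI
  at B: triangular load, peak 27: w₀L³/(45EI) = 368.5/EI
  θ_A0 = 844.3/EI,  θ_B0 = 716.4/EI
Flexibility coefficients: a unit moment at one end gives L/(3EI) there and L/(6EI) at the far end, so f₁₁ = f₂₂ = 2.833/EI and f₁₂ = f₂₁ = 1.417/EI.
Compatibility — zero rotation at each built-in end:
  2.833 M_A + 1.417 M_B = 844.3
  1.417 M_A + 2.833 M_B = 716.4
Solving the pair gives M_A = 228.8 kip·ft and M_B = 138.5 kip·ft (hogging).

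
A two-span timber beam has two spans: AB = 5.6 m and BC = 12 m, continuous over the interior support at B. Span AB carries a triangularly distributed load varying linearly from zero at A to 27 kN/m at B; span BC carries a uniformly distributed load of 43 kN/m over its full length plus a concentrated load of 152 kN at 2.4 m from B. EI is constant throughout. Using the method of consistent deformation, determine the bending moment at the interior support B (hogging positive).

M_B = 724.8 kN·m

Take M_B as the redundant. Released structure: two simple spans AB and BC with a hinge at B.
Rotations at B on the released spans (each span's end-slope, ×1/EI):
  span AB: triangular load, peak 27: w₀L³/(45EI) = 105.4/EI
  span BC: UDL 43: wL³/(24EI) = 3096/EI
  span BC: point load 152 at a = 2.4: Pab(L + b)/(6LEI) = 1051/EI
  relative rotation θ_0 = (105.4 + 4147)/EI = 4252/EI
A unit hogging moment at B produces rotation L₁/(3EI) + L₂/(3EI) = 5.867/EI.
Slope continuity at B: θ_0 = M_B·5.867/EI, so M_B = 4252/5.867 = 724.8 kN·m (hogging).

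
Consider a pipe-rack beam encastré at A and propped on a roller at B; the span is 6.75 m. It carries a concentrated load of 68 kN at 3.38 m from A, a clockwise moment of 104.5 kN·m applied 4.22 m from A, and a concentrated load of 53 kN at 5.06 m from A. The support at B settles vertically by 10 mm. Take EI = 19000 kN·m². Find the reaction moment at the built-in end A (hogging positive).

Release the roller at B. Primary structure: cantilever fixed at A.
Primary-structure tip deflection at B by superposition:
  point load 68 at a = 3.38: Pa²(3L − a)/(6EI) = 2184/EI
  clockwise couple 104.5 at a = 4.22: M₀a(2L − a)/(2EI) = 2046/EI
  point load 53 at a = 5.06: Pa²(3L − a)/(6EI) = 3435/EI
  δ_0 = 7666/EI
Flexibility coefficient — unit upward force at B: δ_{BB} = L³/(3EI) = 102.5/EI.
With EI = 19000 kN·m²: δ_0 = 0.40347 m and δ_{BB} = 0.005396 m/kN.
Compatibility — the beam at B must follow the support down by 0.01 m: δ_0 − R_B·δ_{BB} = 0.01, so R_B = (0.40347 − 0.01)/0.005396 = 72.92 kN.
Moment equilibrium about A: M_A = Σ(load moments about A) − R_B·L = 602.5 − 72.92×6.75 = 110.3 kN·m.

M_A = 110.3 kN·m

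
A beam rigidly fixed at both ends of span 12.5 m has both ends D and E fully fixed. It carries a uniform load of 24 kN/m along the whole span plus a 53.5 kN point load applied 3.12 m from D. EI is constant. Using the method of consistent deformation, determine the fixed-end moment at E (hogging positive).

Release both end moments; the primary structure is a simply-supported span DE with redundants M_D and M_E.
On the primary (simply-supported) span, the end slopes from the loading are:
  at D: UDL 24: wL³/(24EI) = 1953/EI
  at E: UDL 24: wL³/(24EI) = 1953/EI
  at D: point load 53.5 at a = 3.12: Pab(L + b)/(6LEI) = 456.8/EI
  at E: point load 53.5 at a = 3.12: Pab(L + a)/(6LEI) = 326.1/EI
  θ_D0 = 2410/EI,  θ_E0 = 2279/EI
Flexibility coefficients: a unit moment at one end gives L/(3EI) there and L/(6EI) at the far end, so f₁₁ = f₂₂ = 4.167/EI and f₁₂ = f₂₁ = 2.083/EI.
Compatibility — zero rotation at each built-in end:
  4.167 M_D + 2.083 M_E = 2410
  2.083 M_D + 4.167 M_E = 2279
Solving the pair gives M_D = 406.5 kN·m and M_E = 343.8 kN·m (hogging).

M_E = 343.8 kN·m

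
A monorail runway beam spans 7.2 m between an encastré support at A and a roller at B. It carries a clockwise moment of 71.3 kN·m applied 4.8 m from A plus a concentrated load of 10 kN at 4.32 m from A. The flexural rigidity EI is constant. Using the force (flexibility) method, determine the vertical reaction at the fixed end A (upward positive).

Take the reaction at B as the redundant and release it; the primary structure is a cantilever fixed at A.
Deflection at B on the released cantilever, summing each load's contribution:
  clockwise couple 71.3 at a = 4.8: M₀a(2L − a)/(2EI) = 1643/EI
  point load 10 at a = 4.32: Pa²(3L − a)/(6EI) = 537.5/EI
  δ_0 = 2180/EI
Tip deflection under a unit load at B: L³/(3EI) = 124.4/EI.
Compatibility at B: δ_0 − R_B·δ_{BB} = 0, so R_B = 2180/124.4 = 17.52 kN.
Vertical equilibrium: R_A = ΣP − R_B = 10 − 17.52 = -7.524 kN.

R_A = -7.524 kN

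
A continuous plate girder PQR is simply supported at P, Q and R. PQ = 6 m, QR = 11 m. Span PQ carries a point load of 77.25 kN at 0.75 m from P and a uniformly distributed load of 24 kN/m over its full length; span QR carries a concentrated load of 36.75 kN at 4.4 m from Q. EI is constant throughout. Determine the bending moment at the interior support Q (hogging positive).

M_Q = 98.4 kN·m

Release continuity at Q by inserting a hinge; the redundant is the internal moment M_Q. The primary structure is two simply-supported spans PQ and QR.
End slopes at the hinge Q, treating each span as simply supported:
  span PQ: point load 77.25 at a = 0.75: Pab(L + a)/(6LEI) = 57.03/EI
  span PQ: UDL 24: wL³/(24EI) = 216/EI
  span QR: point load 36.75 at a = 4.4: Pab(L + b)/(6LEI) = 284.6/EI
  relative rotation θ_0 = (273 + 284.6)/EI = 557.6/EI
A unit hogging moment at Q produces rotation L₁/(3EI) + L₂/(3EI) = 5.667/EI.
Compatibility: M_Q·(L₁+L₂)/(3EI) = θ_0, giving M_Q = 98.4 kN·m (hogging).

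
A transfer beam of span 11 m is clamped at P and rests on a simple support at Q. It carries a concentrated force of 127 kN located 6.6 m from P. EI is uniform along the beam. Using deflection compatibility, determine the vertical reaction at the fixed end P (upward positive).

Choose R_Q as the redundant. The primary structure is the cantilever fixed at P.
Primary-structure tip deflection at Q by superposition:
  point load 127 at a = 6.6: Pa²(3L − a)/(6EI) = 24341/EI
Flexibility coefficient — unit upward force at Q: δ_{QQ} = L³/(3EI) = 443.7/EI.
The prop prevents deflection at Q: R_Q = δ_0/δ_{QQ} = 24341/443.7 = 54.86 kN.
Vertical equilibrium: R_P = ΣP − R_Q = 127 − 54.86 = 72.14 kN.

R_P = 72.14 kN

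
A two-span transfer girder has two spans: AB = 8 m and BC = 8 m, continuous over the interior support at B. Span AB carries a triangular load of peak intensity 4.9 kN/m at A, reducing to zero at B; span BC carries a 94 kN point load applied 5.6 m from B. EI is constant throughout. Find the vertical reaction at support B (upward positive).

R_B = 49.85 kN

Insert a hinge at B; M_B is the redundant, and each span becomes simply supported.
End slopes at the hinge B, treating each span as simply supported:
  span AB: triangular load, peak 4.9: 7w₀L³/(360EI) = 48.78/EI
  span BC: point load 94 at a = 5.6: Pab(L + b)/(6LEI) = 273.7/EI
  relative rotation θ_0 = (48.78 + 273.7)/EI = 322.5/EI
A unit hogging moment at B produces rotation L₁/(3EI) + L₂/(3EI) = 5.333/EI.
Slope continuity at B: θ_0 = M_B·5.333/EI, so M_B = 322.5/5.333 = 60.47 kN·m (hogging).
Span AB, ΣM about A with M_B applied at B: R_B^{AB}·8 = 52.27 + 60.47, so R_B^{AB} = 14.09 kN and R_A = 19.6 − 14.09 = 5.508 kN.
Span BC, ΣM about C: R_B^{BC}·8 = 225.6 + 60.47, so R_B^{BC} = 35.76 kN and R_C = 94 − 35.76 = 58.24 kN.
R_B = 14.09 + 35.76 = 49.85 kN.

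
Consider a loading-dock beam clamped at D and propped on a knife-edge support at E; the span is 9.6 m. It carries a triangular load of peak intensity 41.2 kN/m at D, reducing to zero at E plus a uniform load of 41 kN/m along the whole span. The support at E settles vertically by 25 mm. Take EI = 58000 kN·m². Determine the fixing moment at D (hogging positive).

Choose R_E as the redundant. The primary structure is the cantilever fixed at D.
Primary-structure tip deflection at E by superposition:
  triangular load, peak 41.2 at the fixed end: w₀L⁴/(30EI) = 11664/EI
  UDL 41: wL⁴/(8EI) = 43529/EI
  δ_0 = 55193/EI
Tip deflection under a unit load at E: L³/(3EI) = 294.9/EI.
With EI = 58000 kN·m²: δ_0 = 0.95161 m and δ_{EE} = 0.005085 m/kN.
Compatibility — the beam at E must follow the support down by 0.025 m: δ_0 − R_E·δ_{EE} = 0.025, so R_E = (0.95161 − 0.025)/0.005085 = 182.2 kN.
Moment equilibrium about D: M_D = Σ(load moments about D) − R_E·L = 2522 − 182.2×9.6 = 772.7 kN·m.

M_D = 772.7 kN·m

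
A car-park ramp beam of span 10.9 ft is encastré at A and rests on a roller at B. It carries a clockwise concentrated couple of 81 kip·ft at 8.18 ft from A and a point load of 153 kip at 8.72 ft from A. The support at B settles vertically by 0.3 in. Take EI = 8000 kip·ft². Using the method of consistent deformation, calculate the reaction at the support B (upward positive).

R_B = 117.7 kip

Take the reaction at B as the redundant and release it; the primary structure is a cantilever fixed at A.
Downward deflection at the released point B due to the loads:
  clockwise couple 81 at a = 8.18: M₀a(2L − a)/(2EI) = 4512/EI
  point load 153 at a = 8.72: Pa²(3L − a)/(6EI) = 46497/EI
  δ_0 = 51009/EI
Tip deflection under a unit load at B: L³/(3EI) = 431.7/EI.
With EI = 8000 kip·ft²: δ_0 = 6.3761 ft and δ_{BB} = 0.05396 ft/kip.
Compatibility — the beam at B must follow the support down by 0.025 ft: δ_0 − R_B·δ_{BB} = 0.025, so R_B = (6.3761 − 0.025)/0.05396 = 117.7 kip.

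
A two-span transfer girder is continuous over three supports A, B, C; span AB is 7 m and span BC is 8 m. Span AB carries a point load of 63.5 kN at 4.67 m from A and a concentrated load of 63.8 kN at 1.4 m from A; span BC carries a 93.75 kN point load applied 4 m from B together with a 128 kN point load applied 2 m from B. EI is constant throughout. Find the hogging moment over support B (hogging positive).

Insert a hinge at B; M_B is the redundant, and each span becomes simply supported.
End slopes at the hinge B, treating each span as simply supported:
  span AB: point load 63.5 at a = 4.67: Pab(L + a)/(6LEI) = 192/EI
  span AB: point load 63.8 at a = 1.4: Pab(L + a)/(6LEI) = 100/EI
  span BC: point load 93.75 at a = 4: Pab(L + b)/(6LEI) = 375/EI
  span BC: point load 128 at a = 2: Pab(L + b)/(6LEI) = 448/EI
  relative rotation θ_0 = (292 + 823)/EI = 1115/EI
A unit hogging moment at B produces rotation L₁/(3EI) + L₂/(3EI) = 5/EI.
Compatibility: M_B·(L₁+L₂)/(3EI) = θ_0, giving M_B = 223 kN·m (hogging).

M_B = 223 kN·m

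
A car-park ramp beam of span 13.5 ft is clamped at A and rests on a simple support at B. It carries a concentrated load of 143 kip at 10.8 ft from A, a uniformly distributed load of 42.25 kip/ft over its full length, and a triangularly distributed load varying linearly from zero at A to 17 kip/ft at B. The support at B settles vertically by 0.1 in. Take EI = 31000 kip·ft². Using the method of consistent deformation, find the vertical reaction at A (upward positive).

R_A = 450.8 kip

Remove the prop at B; the released (primary) structure is a cantilever built in at A.
Free-end deflection of the primary structure under the applied loading (downward +):
  point load 143 at a = 10.8: Pa²(3L − a)/(6EI) = 82564/EI
  UDL 42.25: wL⁴/(8EI) = 175417/EI
  triangular load, peak 17 at the free end: 11w₀L⁴/(120EI) = 51760/EI
  δ_0 = 309741/EI
Flexibility coefficient — unit upward force at B: δ_{BB} = L³/(3EI) = 820.1/EI.
With EI = 31000 kip·ft²: δ_0 = 9.9916 ft and δ_{BB} = 0.026456 ft/kip.
Compatibility — the beam at B must follow the support down by 0.008333 ft: δ_0 − R_B·δ_{BB} = 0.008333, so R_B = (9.9916 − 0.008333)/0.026456 = 377.4 kip.
Vertical equilibrium: R_A = ΣP − R_B = 828.1 − 377.4 = 450.8 kip.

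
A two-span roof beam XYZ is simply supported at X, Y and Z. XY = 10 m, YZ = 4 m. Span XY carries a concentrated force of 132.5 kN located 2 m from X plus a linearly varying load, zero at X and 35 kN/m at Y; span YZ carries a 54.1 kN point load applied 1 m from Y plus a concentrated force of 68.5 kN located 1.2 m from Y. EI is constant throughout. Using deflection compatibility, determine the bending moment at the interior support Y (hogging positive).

Insert a hinge at Y; M_Y is the redundant, and each span becomes simply supported.
Discontinuity in slope at Y on the released structure — sum the simple-span end rotations:
  span XY: point load 132.5 at a = 2: Pab(L + a)/(6LEI) = 424/EI
  span XY: triangular load, peak 35: w₀L³/(45EI) = 777.8/EI
  span YZ: point load 54.1 at a = 1: Pab(L + b)/(6LEI) = 47.34/EI
  span YZ: point load 68.5 at a = 1.2: Pab(L + b)/(6LEI) = 65.21/EI
  relative rotation θ_0 = (1202 + 112.5)/EI = 1314/EI
A unit hogging moment at Y produces rotation L₁/(3EI) + L₂/(3EI) = 4.667/EI.
Compatibility: M_Y·(L₁+L₂)/(3EI) = θ_0, giving M_Y = 281.6 kN·m (hogging).

M_Y = 281.6 kN·m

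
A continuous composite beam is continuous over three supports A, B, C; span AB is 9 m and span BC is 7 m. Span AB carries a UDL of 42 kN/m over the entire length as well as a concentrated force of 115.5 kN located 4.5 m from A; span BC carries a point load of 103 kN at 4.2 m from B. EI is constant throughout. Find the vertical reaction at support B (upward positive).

R_B = 390 kN

Release continuity at B by inserting a hinge; the redundant is the internal moment M_B. The primary structure is two simply-supported spans AB and BC.
Rotations at B on the released spans (each span's end-slope, ×1/EI):
  span AB: UDL 42: wL³/(24EI) = 1276/EI
  span AB: point load 115.5 at a = 4.5: Pab(L + a)/(6LEI) = 584.7/EI
  span BC: point load 103 at a = 4.2: Pab(L + b)/(6LEI) = 282.6/EI
  relative rotation θ_0 = (1860 + 282.6)/EI = 2143/EI
A unit hogging moment at B produces rotation L₁/(3EI) + L₂/(3EI) = 5.333/EI.
Slope continuity at B: θ_0 = M_B·5.333/EI, so M_B = 2143/5.333 = 401.8 kN·m (hogging).
Span AB, ΣM about A with M_B applied at B: R_B^{AB}·9 = 2221 + 401.8, so R_B^{AB} = 291.4 kN and R_A = 493.5 − 291.4 = 202.1 kN.
Span BC, ΣM about C: R_B^{BC}·7 = 288.4 + 401.8, so R_B^{BC} = 98.6 kN and R_C = 103 − 98.6 = 4.396 kN.
R_B = 291.4 + 98.6 = 390 kN.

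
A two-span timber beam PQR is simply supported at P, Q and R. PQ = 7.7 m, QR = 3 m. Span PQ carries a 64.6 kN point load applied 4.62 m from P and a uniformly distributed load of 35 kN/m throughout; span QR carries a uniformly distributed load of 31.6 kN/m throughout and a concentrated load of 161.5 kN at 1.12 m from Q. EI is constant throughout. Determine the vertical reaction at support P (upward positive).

R_P = 122.8 kN

Take M_Q as the redundant. Released structure: two simple spans PQ and QR with a hinge at Q.
End slopes at the hinge Q, treating each span as simply supported:
  span PQ: point load 64.6 at a = 4.62: Pab(L + a)/(6LEI) = 245.1/EI
  span PQ: UDL 35: wL³/(24EI) = 665.8/EI
  span QR: UDL 31.6: wL³/(24EI) = 35.55/EI
  span QR: point load 161.5 at a = 1.12: Pab(L + b)/(6LEI) = 92.19/EI
  relative rotation θ_0 = (910.9 + 127.7)/EI = 1039/EI
A unit hogging moment at Q produces rotation L₁/(3EI) + L₂/(3EI) = 3.567/EI.
Compatibility: M_Q·(L₁+L₂)/(3EI) = θ_0, giving M_Q = 291.2 kN·m (hogging).
Span PQ, ΣM about P with M_Q applied at Q: R_Q^{PQ}·7.7 = 1336 + 291.2, so R_Q^{PQ} = 211.3 kN and R_P = 334.1 − 211.3 = 122.8 kN.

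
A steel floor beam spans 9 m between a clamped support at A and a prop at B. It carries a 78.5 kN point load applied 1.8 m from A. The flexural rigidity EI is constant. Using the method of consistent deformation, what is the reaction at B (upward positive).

R_B = 4.396 kN

Remove the prop at B; the released (primary) structure is a cantilever built in at A.
Downward deflection at the released point B due to the loads:
  point load 78.5 at a = 1.8: Pa²(3L − a)/(6EI) = 1068/EI
Tip deflection under a unit load at B: L³/(3EI) = 243/EI.
The prop prevents deflection at B: R_B = δ_0/δ_{BB} = 1068/243 = 4.396 kN.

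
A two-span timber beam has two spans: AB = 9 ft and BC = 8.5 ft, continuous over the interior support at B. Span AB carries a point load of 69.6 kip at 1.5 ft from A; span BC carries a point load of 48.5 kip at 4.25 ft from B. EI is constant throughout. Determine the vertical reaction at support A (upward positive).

R_A = 50.93 kip

Take M_B as the redundant. Released structure: two simple spans AB and BC with a hinge at B.
End slopes at the hinge B, treating each span as simply supported:
  span AB: point load 69.6 at a = 1.5: Pab(L + a)/(6LEI) = 152.2/EI
  span BC: point load 48.5 at a = 4.25: Pab(L + b)/(6LEI) = 219/EI
  relative rotation θ_0 = (152.2 + 219)/EI = 371.3/EI
A unit hogging moment at B produces rotation L₁/(3EI) + L₂/(3EI) = 5.833/EI.
Compatibility: M_B·(L₁+L₂)/(3EI) = θ_0, giving M_B = 63.64 kip·ft (hogging).
Span AB, ΣM about A with M_B applied at B: R_B^{AB}·9 = 104.4 + 63.64, so R_B^{AB} = 18.67 kip and R_A = 69.6 − 18.67 = 50.93 kip.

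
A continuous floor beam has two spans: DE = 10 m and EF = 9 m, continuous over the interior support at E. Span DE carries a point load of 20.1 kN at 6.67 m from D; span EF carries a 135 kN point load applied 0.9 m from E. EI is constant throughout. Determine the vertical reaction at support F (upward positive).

Insert a hinge at E; M_E is the redundant, and each span becomes simply supported.
Discontinuity in slope at E on the released structure — sum the simple-span end rotations:
  span DE: point load 20.1 at a = 6.67: Pab(L + a)/(6LEI) = 124/EI
  span EF: point load 135 at a = 0.9: Pab(L + b)/(6LEI) = 311.6/EI
  relative rotation θ_0 = (124 + 311.6)/EI = 435.7/EI
A unit hogging moment at E produces rotation L₁/(3EI) + L₂/(3EI) = 6.333/EI.
Compatibility: M_E·(L₁+L₂)/(3EI) = θ_0, giving M_E = 68.79 kN·m (hogging).
Span EF, ΣM about F: R_E^{EF}·9 = 1094 + 68.79, so R_E^{EF} = 129.1 kN and R_F = 135 − 129.1 = 5.856 kN.

R_F = 5.856 kN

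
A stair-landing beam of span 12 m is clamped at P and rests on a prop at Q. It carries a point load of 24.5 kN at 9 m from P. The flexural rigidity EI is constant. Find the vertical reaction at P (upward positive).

Remove the prop at Q; the released (primary) structure is a cantilever built in at P.
Downward deflection at the released point Q due to the loads:
  point load 24.5 at a = 9: Pa²(3L − a)/(6EI) = 8930/EI
Tip deflection under a unit load at Q: L³/(3EI) = 576/EI.
Compatibility at Q: δ_0 − R_Q·δ_{QQ} = 0, so R_Q = 8930/576 = 15.5 kN.
Vertical equilibrium: R_P = ΣP − R_Q = 24.5 − 15.5 = 8.996 kN.

R_P = 8.996 kN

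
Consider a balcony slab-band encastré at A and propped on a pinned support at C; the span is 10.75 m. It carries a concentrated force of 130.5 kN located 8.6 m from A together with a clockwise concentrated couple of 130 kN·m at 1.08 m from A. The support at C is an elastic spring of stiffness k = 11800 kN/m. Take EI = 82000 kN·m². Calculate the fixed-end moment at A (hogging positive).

Take the reaction at C as the redundant and release it; the primary structure is a cantilever fixed at A.
Deflection at C on the released cantilever, summing each load's contribution:
  point load 130.5 at a = 8.6: Pa²(3L − a)/(6EI) = 38044/EI
  clockwise couple 130 at a = 1.08: M₀a(2L − a)/(2EI) = 1433/EI
  δ_0 = 39478/EI
Flexibility coefficient — unit upward force at C: δ_{CC} = L³/(3EI) = 414.1/EI.
With EI = 82000 kN·m²: δ_0 = 0.48143 m and δ_{CC} = 0.00505 m/kN.
Compatibility — the spring shortens by R_C/k under the reaction it provides: δ_0 − R_C·δ_{CC} = R_C/k. With 1/k = 0.000085 m/kN, R_C = δ_0 / (δ_{CC} + 1/k) = 0.48143 / (0.00505 + 0.000085) = 93.76 kN.
Moment equilibrium about A: M_A = Σ(load moments about A) − R_C·L = 1252 − 93.76×10.75 = 244.4 kN·m.

M_A = 244.4 kN·m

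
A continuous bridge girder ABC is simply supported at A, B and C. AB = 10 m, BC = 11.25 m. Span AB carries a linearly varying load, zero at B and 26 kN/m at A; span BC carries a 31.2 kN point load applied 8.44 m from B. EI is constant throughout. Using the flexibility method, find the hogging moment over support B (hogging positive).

Take M_B as the redundant. Released structure: two simple spans AB and BC with a hinge at B.
End slopes at the hinge B, treating each span as simply supported:
  span AB: triangular load, peak 26: 7w₀L³/(360EI) = 505.6/EI
  span BC: point load 31.2 at a = 8.44: Pab(L + b)/(6LEI) = 154.1/EI
  relative rotation θ_0 = (505.6 + 154.1)/EI = 659.7/EI
A unit hogging moment at B produces rotation L₁/(3EI) + L₂/(3EI) = 7.083/EI.
Slope continuity at B: θ_0 = M_B·7.083/EI, so M_B = 659.7/7.083 = 93.13 kN·m (hogging).

M_B = 93.13 kN·m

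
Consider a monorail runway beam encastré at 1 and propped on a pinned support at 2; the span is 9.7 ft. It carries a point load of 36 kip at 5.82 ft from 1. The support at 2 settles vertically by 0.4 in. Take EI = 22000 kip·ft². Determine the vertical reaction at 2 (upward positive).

R_2 = 13.14 kip

Remove the prop at 2; the released (primary) structure is a cantilever built in at 1.
Downward deflection at the released point 2 due to the loads:
  point load 36 at a = 5.82: Pa²(3L − a)/(6EI) = 4731/EI
Flexibility coefficient — unit upward force at 2: δ_{22} = L³/(3EI) = 304.2/EI.
With EI = 22000 kip·ft²: δ_0 = 0.21506 ft and δ_{22} = 0.013828 ft/kip.
Compatibility — the beam at 2 must follow the support down by 0.03333 ft: δ_0 − R_2·δ_{22} = 0.03333, so R_2 = (0.21506 − 0.03333)/0.013828 = 13.14 kip.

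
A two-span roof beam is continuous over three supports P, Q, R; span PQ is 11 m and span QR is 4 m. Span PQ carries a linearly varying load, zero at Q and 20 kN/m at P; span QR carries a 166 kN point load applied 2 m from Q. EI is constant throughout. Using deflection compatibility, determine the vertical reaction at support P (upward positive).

R_P = 60.9 kN

Insert a hinge at Q; M_Q is the redundant, and each span becomes simply supported.
Rotations at Q on the released spans (each span's end-slope, ×1/EI):
  span PQ: triangular load, peak 20: 7w₀L³/(360EI) = 517.6/EI
  span QR: point load 166 at a = 2: Pab(L + b)/(6LEI) = 166/EI
  relative rotation θ_0 = (517.6 + 166)/EI = 683.6/EI
A unit hogging moment at Q produces rotation L₁/(3EI) + L₂/(3EI) = 5/EI.
Slope continuity at Q: θ_0 = M_Q·5/EI, so M_Q = 683.6/5 = 136.7 kN·m (hogging).
Span PQ, ΣM about P with M_Q applied at Q: R_Q^{PQ}·11 = 403.3 + 136.7, so R_Q^{PQ} = 49.1 kN and R_P = 110 − 49.1 = 60.9 kN.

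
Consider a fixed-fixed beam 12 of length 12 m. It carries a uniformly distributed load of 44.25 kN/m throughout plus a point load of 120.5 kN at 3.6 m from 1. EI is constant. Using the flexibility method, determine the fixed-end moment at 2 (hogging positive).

M_2 = 622.1 kN·m

Release both end moments; the primary structure is a simply-supported span 12 with redundants M_1 and M_2.
Simple-span end rotations at 1 and 2 under the given loads:
  at 1: UDL 44.25: wL³/(24EI) = 3186/EI
  at 2: UDL 44.25: wL³/(24EI) = 3186/EI
  at 1: point load 120.5 at a = 3.6: Pab(L + b)/(6LEI) = 1032/EI
  at 2: point load 120.5 at a = 3.6: Pab(L + a)/(6LEI) = 789.5/EI
  θ_10 = 4218/EI,  θ_20 = 3976/EI
Flexibility coefficients: a unit moment at one end gives L/(3EI) there and L/(6EI) at the far end, so f₁₁ = f₂₂ = 4/EI and f₁₂ = f₂₁ = 2/EI.
Compatibility — zero rotation at each built-in end:
  4 M_1 + 2 M_2 = 4218
  2 M_1 + 4 M_2 = 3976
Solving the pair gives M_1 = 743.6 kN·m and M_2 = 622.1 kN·m (hogging).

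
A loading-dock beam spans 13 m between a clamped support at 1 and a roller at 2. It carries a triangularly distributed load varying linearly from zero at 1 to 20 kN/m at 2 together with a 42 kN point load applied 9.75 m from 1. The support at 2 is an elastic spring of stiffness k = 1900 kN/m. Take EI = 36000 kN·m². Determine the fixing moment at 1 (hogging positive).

M_1 = 293.3 kN·m

Remove the prop at 2; the released (primary) structure is a cantilever built in at 1.
Downward deflection at the released point 2 due to the loads:
  triangular load, peak 20 at the free end: 11w₀L⁴/(120EI) = 52362/EI
  point load 42 at a = 9.75: Pa²(3L − a)/(6EI) = 19464/EI
  δ_0 = 71826/EI
Tip deflection under a unit load at 2: L³/(3EI) = 732.3/EI.
With EI = 36000 kN·m²: δ_0 = 1.9952 m and δ_{22} = 0.020343 m/kN.
Compatibility — the spring shortens by R_2/k under the reaction it provides: δ_0 − R_2·δ_{22} = R_2/k. With 1/k = 0.000526 m/kN, R_2 = δ_0 / (δ_{22} + 1/k) = 1.9952 / (0.020343 + 0.000526) = 95.6 kN.
Moment equilibrium about 1: M_1 = Σ(load moments about 1) − R_2·L = 1536 − 95.6×13 = 293.3 kN·m.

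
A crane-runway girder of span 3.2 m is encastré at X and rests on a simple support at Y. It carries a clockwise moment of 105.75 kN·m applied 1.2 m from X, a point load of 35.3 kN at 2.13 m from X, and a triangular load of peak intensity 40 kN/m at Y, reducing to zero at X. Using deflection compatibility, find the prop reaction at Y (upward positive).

R_Y = 83.66 kN

Choose R_Y as the redundant. The primary structure is the cantilever fixed at X.
Downward deflection at the released point Y due to the loads:
  clockwise couple 105.75 at a = 1.2: M₀a(2L − a)/(2EI) = 329.9/EI
  point load 35.3 at a = 2.13: Pa²(3L − a)/(6EI) = 199.4/EI
  triangular load, peak 40 at the free end: 11w₀L⁴/(120EI) = 384.5/EI
  δ_0 = 913.8/EI
Tip deflection under a unit load at Y: L³/(3EI) = 10.92/EI.
Compatibility at Y: δ_0 − R_Y·δ_{YY} = 0, so R_Y = 913.8/10.92 = 83.66 kN.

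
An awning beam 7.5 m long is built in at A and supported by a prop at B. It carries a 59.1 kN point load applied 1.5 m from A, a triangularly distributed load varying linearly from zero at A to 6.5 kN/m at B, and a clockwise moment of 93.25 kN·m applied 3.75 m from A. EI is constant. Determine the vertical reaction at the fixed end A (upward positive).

Release the roller at B. Primary structure: cantilever fixed at A.
Deflection at B on the released cantilever, summing each load's contribution:
  point load 59.1 at a = 1.5: Pa²(3L − a)/(6EI) = 465.4/EI
  triangular load, peak 6.5 at the free end: 11w₀L⁴/(120EI) = 1885/EI
  clockwise couple 93.25 at a = 3.75: M₀a(2L − a)/(2EI) = 1967/EI
  δ_0 = 4318/EI
Flexibility coefficient — unit upward force at B: δ_{BB} = L³/(3EI) = 140.6/EI.
The prop prevents deflection at B: R_B = δ_0/δ_{BB} = 4318/140.6 = 30.7 kN.
Vertical equilibrium: R_A = ΣP − R_B = 83.47 − 30.7 = 52.77 kN.

R_A = 52.77 kN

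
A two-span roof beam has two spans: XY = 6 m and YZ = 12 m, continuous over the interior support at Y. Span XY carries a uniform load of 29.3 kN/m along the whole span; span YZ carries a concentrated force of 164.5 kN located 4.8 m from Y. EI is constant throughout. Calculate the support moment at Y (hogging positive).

Take M_Y as the redundant. Released structure: two simple spans XY and YZ with a hinge at Y.
Discontinuity in slope at Y on the released structure — sum the simple-span end rotations:
  span XY: UDL 29.3: wL³/(24EI) = 263.7/EI
  span YZ: point load 164.5 at a = 4.8: Pab(L + b)/(6LEI) = 1516/EI
  relative rotation θ_0 = (263.7 + 1516)/EI = 1780/EI
A unit hogging moment at Y produces rotation L₁/(3EI) + L₂/(3EI) = 6/EI.
Compatibility: M_Y·(L₁+L₂)/(3EI) = θ_0, giving M_Y = 296.6 kN·m (hogging).

M_Y = 296.6 kN·m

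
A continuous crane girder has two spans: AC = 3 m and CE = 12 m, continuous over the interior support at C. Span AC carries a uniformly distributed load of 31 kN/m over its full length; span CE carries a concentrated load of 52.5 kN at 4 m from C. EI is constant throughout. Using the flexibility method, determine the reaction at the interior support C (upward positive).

R_C = 123.3 kN

Take M_C as the redundant. Released structure: two simple spans AC and CE with a hinge at C.
Rotations at C on the released spans (each span's end-slope, ×1/EI):
  span AC: UDL 31: wL³/(24EI) = 34.88/EI
  span CE: point load 52.5 at a = 4: Pab(L + b)/(6LEI) = 466.7/EI
  relative rotation θ_0 = (34.88 + 466.7)/EI = 501.5/EI
A unit hogging moment at C produces rotation L₁/(3EI) + L₂/(3EI) = 5/EI.
Slope continuity at C: θ_0 = M_C·5/EI, so M_C = 501.5/5 = 100.3 kN·m (hogging).
Span AC, ΣM about A with M_C applied at C: R_C^{AC}·3 = 139.5 + 100.3, so R_C^{AC} = 79.94 kN and R_A = 93 − 79.94 = 13.06 kN.
Span CE, ΣM about E: R_C^{CE}·12 = 420 + 100.3, so R_C^{CE} = 43.36 kN and R_E = 52.5 − 43.36 = 9.141 kN.
R_C = 79.94 + 43.36 = 123.3 kN.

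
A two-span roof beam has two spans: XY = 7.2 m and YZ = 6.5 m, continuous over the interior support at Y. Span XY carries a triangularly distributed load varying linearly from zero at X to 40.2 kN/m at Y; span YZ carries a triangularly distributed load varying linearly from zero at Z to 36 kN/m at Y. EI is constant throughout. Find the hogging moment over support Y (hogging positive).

Insert a hinge at Y; M_Y is the redundant, and each span becomes simply supported.
Rotations at Y on the released spans (each span's end-slope, ×1/EI):
  span XY: triangular load, peak 40.2: w₀L³/(45EI) = 333.4/EI
  span YZ: triangular load, peak 36: w₀L³/(45EI) = 219.7/EI
  relative rotation θ_0 = (333.4 + 219.7)/EI = 553.1/EI
A unit hogging moment at Y produces rotation L₁/(3EI) + L₂/(3EI) = 4.567/EI.
Compatibility: M_Y·(L₁+L₂)/(3EI) = θ_0, giving M_Y = 121.1 kN·m (hogging).

M_Y = 121.1 kN·m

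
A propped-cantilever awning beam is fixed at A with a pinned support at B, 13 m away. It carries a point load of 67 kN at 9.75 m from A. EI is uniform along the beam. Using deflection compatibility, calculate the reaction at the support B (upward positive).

Take the reaction at B as the redundant and release it; the primary structure is a cantilever fixed at A.
Primary-structure tip deflection at B by superposition:
  point load 67 at a = 9.75: Pa²(3L − a)/(6EI) = 31050/EI
Tip deflection under a unit load at B: L³/(3EI) = 732.3/EI.
Compatibility at B: δ_0 − R_B·δ_{BB} = 0, so R_B = 31050/732.3 = 42.4 kN.

R_B = 42.4 kN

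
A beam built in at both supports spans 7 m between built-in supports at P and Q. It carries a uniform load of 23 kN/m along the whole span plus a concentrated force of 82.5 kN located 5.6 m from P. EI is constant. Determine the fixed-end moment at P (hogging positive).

M_P = 112.4 kN·m

Take the two fixed-end moments M_P, M_Q as redundants; the released structure is the simple span PQ.
End rotations of the released simple span under the applied load (×1/EI):
  at P: UDL 23: wL³/(24EI) = 328.7/EI
  at Q: UDL 23: wL³/(24EI) = 328.7/EI
  at P: point load 82.5 at a = 5.6: Pab(L + b)/(6LEI) = 129.4/EI
  at Q: point load 82.5 at a = 5.6: Pab(L + a)/(6LEI) = 194/EI
  θ_P0 = 458.1/EI,  θ_Q0 = 522.7/EI
Flexibility coefficients: a unit moment at one end gives L/(3EI) there and L/(6EI) at the far end, so f₁₁ = f₂₂ = 2.333/EI and f₁₂ = f₂₁ = 1.167/EI.
Compatibility — zero rotation at each built-in end:
  2.333 M_P + 1.167 M_Q = 458.1
  1.167 M_P + 2.333 M_Q = 522.7
Solving the pair gives M_P = 112.4 kN·m and M_Q = 167.8 kN·m (hogging).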